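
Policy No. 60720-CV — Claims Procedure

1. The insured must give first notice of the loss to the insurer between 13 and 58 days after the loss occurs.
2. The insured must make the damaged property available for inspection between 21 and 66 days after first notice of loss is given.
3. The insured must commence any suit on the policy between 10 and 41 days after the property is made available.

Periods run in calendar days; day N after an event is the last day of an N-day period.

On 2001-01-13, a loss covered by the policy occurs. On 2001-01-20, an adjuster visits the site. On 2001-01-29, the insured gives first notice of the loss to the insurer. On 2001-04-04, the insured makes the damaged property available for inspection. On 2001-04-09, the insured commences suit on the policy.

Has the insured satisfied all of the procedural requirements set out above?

No

Step 1: the window is 13–58 days after 2001-01-13 (when the loss occurs), so 2001-01-26 through 2001-03-12; done 2001-01-29, which is between those dates.
Step 2: the window is 21–66 days after 2001-01-29 (when first notice of loss is given), so 2001-02-19 through 2001-04-05; done 2001-04-04, which is between those dates.
Step 3: the window is 10–41 days after 2001-04-04 (when the property is made available), so 2001-04-14 through 2001-05-15; 2001-04-09 is 5 days too early.
That is the first point of non-compliance.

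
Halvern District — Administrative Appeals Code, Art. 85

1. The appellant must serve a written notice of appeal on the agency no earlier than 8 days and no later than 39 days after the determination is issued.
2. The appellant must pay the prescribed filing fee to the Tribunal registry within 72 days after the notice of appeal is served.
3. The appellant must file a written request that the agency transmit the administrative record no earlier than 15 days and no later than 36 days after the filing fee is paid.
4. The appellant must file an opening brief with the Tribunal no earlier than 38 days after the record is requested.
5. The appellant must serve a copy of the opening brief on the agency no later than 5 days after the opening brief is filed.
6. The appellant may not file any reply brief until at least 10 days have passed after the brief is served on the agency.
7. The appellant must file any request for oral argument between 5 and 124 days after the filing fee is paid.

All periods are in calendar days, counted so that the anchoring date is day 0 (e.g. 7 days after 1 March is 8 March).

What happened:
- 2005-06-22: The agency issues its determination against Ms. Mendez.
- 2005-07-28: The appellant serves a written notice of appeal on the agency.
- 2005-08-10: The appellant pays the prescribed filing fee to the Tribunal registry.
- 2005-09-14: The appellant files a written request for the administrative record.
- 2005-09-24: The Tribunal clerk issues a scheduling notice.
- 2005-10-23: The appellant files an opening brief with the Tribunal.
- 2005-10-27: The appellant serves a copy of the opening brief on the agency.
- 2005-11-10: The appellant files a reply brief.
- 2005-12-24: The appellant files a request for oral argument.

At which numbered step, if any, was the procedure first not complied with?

Step 7

Step 1: the window is 8–39 days after 2005-06-22 (when the determination is issued), so 2005-06-30 through 2005-07-31; 2005-07-28 falls inside that range.
Step 2: 72 days after 2005-07-28 (when the notice of appeal is served) is 2005-10-08; completed 2005-08-10, before the deadline.
Step 3: the window is 15–36 days after 2005-08-10 (when the filing fee is paid), so 2005-08-25 through 2005-09-15; 2005-09-14 falls inside that range.
Step 4: the earliest permitted date is 38 days after 2005-09-14 (when the record is requested), i.e. 2005-10-22; done 2005-10-23, after the minimum wait.
Step 5: 5 days after 2005-10-23 (when the opening brief is filed) is 2005-10-28; 2005-10-27 is within that limit.
Step 6: the earliest permitted date is 10 days after 2005-10-27 (when the brief is served on the agency), i.e. 2005-11-06; 2005-11-10 is on or after that date.
Step 7: the window is 5–124 days after 2005-08-10 (when the filing fee is paid), so 2005-08-15 through 2005-12-12; 2005-12-24 is 12 days past the end of the window.
The analysis stops there.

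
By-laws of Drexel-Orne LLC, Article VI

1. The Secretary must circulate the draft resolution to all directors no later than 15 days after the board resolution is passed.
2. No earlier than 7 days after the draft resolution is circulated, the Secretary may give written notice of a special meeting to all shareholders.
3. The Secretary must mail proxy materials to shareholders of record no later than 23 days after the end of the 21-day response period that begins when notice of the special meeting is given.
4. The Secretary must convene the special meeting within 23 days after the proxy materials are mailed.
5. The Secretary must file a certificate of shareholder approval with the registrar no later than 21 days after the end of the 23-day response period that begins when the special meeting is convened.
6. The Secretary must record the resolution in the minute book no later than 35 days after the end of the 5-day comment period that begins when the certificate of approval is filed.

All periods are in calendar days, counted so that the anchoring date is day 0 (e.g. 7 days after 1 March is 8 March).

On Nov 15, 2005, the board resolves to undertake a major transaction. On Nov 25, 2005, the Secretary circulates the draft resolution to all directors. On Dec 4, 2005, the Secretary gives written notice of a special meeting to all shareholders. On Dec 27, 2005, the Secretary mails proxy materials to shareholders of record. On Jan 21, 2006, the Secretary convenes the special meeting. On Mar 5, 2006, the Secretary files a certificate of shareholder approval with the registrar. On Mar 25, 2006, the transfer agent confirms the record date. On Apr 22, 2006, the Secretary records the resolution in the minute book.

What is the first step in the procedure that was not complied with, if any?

Step 4

(1) due by Nov 15, 2005 + 15 days = Nov 30, 2005; Nov 25, 2005 is within that limit.
(2) permitted from Nov 25, 2005 + 7 days = Dec 2, 2005 onward; done Dec 4, 2005, after the minimum wait.
(3) due by Dec 25, 2005 + 23 days = Jan 17, 2006; completed Dec 27, 2005, before the deadline.
(4) due by Dec 27, 2005 + 23 days = Jan 19, 2006; Jan 21, 2006 misses that deadline by 2 days.
The procedure was therefore not followed at step 4.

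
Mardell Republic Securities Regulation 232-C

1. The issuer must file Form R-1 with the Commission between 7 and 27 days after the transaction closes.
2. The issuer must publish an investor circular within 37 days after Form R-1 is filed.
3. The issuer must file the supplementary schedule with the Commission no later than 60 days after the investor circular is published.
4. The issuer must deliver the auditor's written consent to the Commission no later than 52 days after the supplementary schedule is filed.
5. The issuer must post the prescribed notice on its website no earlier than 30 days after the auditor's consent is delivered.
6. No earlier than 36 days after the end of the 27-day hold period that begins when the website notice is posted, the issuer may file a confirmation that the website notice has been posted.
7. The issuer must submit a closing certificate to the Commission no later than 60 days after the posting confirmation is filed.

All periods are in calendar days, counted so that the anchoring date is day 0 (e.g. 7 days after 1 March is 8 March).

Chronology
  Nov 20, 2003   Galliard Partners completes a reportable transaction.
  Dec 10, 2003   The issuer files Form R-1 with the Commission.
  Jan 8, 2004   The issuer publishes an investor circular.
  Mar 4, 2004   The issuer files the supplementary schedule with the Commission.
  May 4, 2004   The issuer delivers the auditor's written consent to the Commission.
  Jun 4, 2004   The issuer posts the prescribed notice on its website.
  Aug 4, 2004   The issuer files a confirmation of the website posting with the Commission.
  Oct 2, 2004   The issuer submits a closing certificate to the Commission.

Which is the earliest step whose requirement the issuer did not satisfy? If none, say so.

Step 4

Step 1: the window is 7–27 days after Nov 20, 2003 (when the transaction closes), so Nov 27, 2003 through Dec 17, 2003; Dec 10, 2003 falls inside that range.
Step 2: 37 days after Dec 10, 2003 (when Form R-1 is filed) is Jan 16, 2004; Jan 8, 2004 is within that limit.
Step 3: 60 days after Jan 8, 2004 (when the investor circular is published) is Mar 8, 2004; done Mar 4, 2004 — timely.
Step 4: 52 days after Mar 4, 2004 (when the supplementary schedule is filed) is Apr 25, 2004; May 4, 2004 misses that deadline by 9 days.
Later steps need not be reached.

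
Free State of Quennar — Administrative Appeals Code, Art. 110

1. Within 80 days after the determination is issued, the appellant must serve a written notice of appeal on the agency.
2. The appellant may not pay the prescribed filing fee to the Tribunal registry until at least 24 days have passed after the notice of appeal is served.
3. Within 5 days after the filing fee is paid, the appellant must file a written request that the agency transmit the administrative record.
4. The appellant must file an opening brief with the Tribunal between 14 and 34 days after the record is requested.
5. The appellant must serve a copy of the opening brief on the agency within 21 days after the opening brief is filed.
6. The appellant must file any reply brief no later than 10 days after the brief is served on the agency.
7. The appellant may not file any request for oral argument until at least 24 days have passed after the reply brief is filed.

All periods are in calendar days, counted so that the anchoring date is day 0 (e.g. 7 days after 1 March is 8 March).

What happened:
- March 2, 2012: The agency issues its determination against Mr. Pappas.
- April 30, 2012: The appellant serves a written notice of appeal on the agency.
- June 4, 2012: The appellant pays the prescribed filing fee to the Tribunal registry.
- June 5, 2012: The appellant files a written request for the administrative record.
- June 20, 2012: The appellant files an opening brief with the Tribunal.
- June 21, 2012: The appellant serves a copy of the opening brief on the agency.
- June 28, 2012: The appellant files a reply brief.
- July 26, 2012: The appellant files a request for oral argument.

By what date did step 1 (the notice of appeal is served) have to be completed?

Step 1 runs from March 2, 2012, when the determination is issued. 80 days after March 2, 2012 is May 21, 2012.

May 21, 2012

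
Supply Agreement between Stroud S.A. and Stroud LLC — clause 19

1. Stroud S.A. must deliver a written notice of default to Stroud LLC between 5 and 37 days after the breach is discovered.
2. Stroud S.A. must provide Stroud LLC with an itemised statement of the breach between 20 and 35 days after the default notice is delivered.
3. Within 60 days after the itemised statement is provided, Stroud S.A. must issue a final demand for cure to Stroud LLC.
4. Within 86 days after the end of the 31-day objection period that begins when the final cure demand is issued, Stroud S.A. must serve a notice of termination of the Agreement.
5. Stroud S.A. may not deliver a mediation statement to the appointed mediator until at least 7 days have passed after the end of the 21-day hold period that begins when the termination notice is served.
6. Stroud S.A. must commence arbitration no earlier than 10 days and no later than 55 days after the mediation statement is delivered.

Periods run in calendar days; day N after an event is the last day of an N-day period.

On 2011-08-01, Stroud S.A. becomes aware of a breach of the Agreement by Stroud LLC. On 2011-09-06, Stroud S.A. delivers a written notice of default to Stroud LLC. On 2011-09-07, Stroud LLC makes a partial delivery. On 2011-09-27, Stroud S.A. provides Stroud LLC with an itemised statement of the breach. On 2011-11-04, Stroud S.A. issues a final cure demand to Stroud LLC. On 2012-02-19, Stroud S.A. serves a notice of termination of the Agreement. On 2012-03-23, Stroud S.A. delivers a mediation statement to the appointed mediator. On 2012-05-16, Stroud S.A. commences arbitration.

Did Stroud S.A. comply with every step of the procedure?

Yes

(1) the permitted window runs from 2011-08-01 + 5 = 2011-08-06 to 2011-08-01 + 37 = 2011-09-07; done 2011-09-06 — within the window.
(2) the permitted window runs from 2011-09-06 + 20 = 2011-09-26 to 2011-09-06 + 35 = 2011-10-11; done 2011-09-27, which is between those dates.
(3) due by 2011-09-27 + 60 days = 2011-11-26; completed 2011-11-04, before the deadline.
(4) due by 2011-12-05 + 86 days = 2012-02-29; done 2012-02-19 — timely.
(5) permitted from 2012-03-11 + 7 days = 2012-03-18 onward; 2012-03-23 is on or after that date.
(6) the permitted window runs from 2012-03-23 + 10 = 2012-04-02 to 2012-03-23 + 55 = 2012-05-17; 2012-05-16 falls inside that range.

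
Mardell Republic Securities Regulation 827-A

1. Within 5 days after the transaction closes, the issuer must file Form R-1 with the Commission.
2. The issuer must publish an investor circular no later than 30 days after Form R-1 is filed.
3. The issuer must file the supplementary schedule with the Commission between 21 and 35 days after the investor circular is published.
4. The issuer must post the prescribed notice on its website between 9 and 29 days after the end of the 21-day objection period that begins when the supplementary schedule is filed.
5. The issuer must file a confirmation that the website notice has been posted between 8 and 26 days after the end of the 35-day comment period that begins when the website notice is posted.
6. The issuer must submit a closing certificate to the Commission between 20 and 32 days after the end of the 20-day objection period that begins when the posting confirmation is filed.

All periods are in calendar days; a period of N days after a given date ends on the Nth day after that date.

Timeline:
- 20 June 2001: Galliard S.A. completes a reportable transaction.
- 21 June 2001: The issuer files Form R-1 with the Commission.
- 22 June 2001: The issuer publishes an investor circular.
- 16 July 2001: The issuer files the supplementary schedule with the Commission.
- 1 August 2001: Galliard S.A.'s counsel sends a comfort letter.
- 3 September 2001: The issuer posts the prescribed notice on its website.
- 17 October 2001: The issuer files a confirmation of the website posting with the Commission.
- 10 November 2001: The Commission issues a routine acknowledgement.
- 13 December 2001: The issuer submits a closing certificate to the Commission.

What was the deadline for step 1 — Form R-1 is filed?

Step 1 runs from 20 June 2001, when the transaction closes. 5 days after 20 June 2001 is 25 June 2001.

25 June 2001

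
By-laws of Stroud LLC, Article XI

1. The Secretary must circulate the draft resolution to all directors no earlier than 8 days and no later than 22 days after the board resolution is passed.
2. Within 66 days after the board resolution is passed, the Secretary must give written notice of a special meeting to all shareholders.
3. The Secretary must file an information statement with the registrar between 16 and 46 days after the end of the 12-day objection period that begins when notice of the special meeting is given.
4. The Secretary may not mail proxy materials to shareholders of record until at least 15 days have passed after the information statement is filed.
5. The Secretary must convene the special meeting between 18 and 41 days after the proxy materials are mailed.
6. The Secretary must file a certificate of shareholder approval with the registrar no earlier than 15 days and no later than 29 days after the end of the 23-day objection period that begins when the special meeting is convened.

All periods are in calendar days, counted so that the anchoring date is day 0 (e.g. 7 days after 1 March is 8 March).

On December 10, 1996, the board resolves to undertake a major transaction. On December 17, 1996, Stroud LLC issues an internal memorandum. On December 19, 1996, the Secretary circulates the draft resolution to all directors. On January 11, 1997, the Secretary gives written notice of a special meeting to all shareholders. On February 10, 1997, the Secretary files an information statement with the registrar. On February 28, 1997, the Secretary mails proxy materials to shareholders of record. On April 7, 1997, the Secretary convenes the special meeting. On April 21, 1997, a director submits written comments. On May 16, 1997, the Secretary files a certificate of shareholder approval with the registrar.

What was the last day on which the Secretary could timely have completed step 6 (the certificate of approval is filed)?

May 29, 1997

The special meeting is convened on April 7, 1997; the 23-day objection period therefore ends April 30, 1997, and step 6 runs from that date. The window is 15–29 days after April 30, 1997; it closes on May 29, 1997.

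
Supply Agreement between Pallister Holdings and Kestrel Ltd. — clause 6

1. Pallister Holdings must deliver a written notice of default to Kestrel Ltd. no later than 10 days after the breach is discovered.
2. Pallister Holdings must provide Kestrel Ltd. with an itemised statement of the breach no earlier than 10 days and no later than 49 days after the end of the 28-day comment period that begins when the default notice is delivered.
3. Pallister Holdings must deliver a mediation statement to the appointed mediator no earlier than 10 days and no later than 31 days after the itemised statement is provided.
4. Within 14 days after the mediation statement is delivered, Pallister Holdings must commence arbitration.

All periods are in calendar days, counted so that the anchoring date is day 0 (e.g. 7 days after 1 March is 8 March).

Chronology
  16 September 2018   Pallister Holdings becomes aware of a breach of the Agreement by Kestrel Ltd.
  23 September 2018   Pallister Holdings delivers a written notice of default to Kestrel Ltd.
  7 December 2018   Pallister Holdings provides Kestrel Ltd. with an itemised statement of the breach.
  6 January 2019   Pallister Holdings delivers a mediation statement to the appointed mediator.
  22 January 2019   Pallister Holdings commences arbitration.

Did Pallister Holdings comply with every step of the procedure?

(1) due by 16 September 2018 + 10 days = 26 September 2018; completed 23 September 2018, before the deadline.
(2) the permitted window runs from 21 October 2018 + 10 = 31 October 2018 to 21 October 2018 + 49 = 9 December 2018; done 7 December 2018, which is between those dates.
(3) the permitted window runs from 7 December 2018 + 10 = 17 December 2018 to 7 December 2018 + 31 = 7 January 2019; done 6 January 2019 — within the window.
(4) due by 6 January 2019 + 14 days = 20 January 2019; 22 January 2019 misses that deadline by 2 days.
The analysis stops there.

No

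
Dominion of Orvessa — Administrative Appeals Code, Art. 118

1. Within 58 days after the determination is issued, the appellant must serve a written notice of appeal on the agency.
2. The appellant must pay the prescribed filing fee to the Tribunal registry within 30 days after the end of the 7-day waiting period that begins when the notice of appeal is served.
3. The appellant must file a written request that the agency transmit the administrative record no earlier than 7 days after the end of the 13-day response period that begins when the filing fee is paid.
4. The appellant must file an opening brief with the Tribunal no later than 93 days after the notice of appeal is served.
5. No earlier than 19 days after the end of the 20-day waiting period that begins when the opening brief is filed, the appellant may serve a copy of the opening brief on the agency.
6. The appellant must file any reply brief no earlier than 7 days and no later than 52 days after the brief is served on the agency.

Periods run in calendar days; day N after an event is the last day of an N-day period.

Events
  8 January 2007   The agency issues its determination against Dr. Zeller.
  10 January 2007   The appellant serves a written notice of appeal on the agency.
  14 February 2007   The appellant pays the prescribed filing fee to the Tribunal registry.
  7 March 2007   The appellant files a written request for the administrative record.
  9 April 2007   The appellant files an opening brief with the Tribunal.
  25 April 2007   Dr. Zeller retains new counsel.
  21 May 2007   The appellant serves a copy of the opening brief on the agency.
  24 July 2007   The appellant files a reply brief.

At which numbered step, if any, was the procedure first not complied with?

Step 1: 58 days after 8 January 2007 (when the determination is issued) is 7 March 2007; done 10 January 2007 — timely.
Step 2: 30 days after 17 January 2007 (end of the 7-day waiting period, which began when the notice of appeal is served on 10 January 2007) is 16 February 2007; completed 14 February 2007, before the deadline.
Step 3: the earliest permitted date is 7 days after 27 February 2007 (end of the 13-day response period, which began when the filing fee is paid on 14 February 2007), i.e. 6 March 2007; 7 March 2007 is on or after that date.
Step 4: 93 days after 10 January 2007 (when the notice of appeal is served) is 13 April 2007; done 9 April 2007 — timely.
Step 5: the earliest permitted date is 19 days after 29 April 2007 (end of the 20-day waiting period, which began when the opening brief is filed on 9 April 2007), i.e. 18 May 2007; done 21 May 2007, after the minimum wait.
Step 6: the window is 7–52 days after 21 May 2007 (when the brief is served on the agency), so 28 May 2007 through 12 July 2007; 24 July 2007 is 12 days past the end of the window.
That is the first point of non-compliance.

Step 6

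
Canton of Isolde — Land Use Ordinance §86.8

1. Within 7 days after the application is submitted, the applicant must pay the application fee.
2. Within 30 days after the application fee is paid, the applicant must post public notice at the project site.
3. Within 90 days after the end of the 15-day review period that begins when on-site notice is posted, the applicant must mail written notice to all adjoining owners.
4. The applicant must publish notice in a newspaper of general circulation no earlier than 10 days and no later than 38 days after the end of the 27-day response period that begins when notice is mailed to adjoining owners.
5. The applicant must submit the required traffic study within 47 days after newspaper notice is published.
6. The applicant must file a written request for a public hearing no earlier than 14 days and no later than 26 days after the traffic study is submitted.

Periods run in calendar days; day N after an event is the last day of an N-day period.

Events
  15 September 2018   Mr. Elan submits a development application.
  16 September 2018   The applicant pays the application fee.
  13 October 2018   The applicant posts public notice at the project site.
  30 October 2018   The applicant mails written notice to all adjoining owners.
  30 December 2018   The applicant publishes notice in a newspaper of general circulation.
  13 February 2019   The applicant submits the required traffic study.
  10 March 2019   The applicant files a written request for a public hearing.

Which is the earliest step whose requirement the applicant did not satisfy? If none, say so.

None — every step was satisfied

Step 1 — counting 7 days from 15 September 2018 (when the application is submitted) gives a deadline of 22 September 2018; done 16 September 2018 — timely.
Step 2 — counting 30 days from 16 September 2018 (when the application fee is paid) gives a deadline of 16 October 2018; 13 October 2018 is within that limit.
Step 3 — counting 90 days from 28 October 2018 (end of the 15-day review period, which began when on-site notice is posted on 13 October 2018) gives a deadline of 26 January 2019; completed 30 October 2018, before the deadline.
Step 4 — 10 and 38 days from 26 November 2018 (end of the 27-day response period, which began when notice is mailed to adjoining owners on 30 October 2018) are 6 December 2018 and 3 January 2019 respectively; 30 December 2018 falls inside that range.
Step 5 — counting 47 days from 30 December 2018 (when newspaper notice is published) gives a deadline of 15 February 2019; done 13 February 2019 — timely.
Step 6 — 14 and 26 days from 13 February 2019 (when the traffic study is submitted) are 27 February 2019 and 11 March 2019 respectively; done 10 March 2019, which is between those dates.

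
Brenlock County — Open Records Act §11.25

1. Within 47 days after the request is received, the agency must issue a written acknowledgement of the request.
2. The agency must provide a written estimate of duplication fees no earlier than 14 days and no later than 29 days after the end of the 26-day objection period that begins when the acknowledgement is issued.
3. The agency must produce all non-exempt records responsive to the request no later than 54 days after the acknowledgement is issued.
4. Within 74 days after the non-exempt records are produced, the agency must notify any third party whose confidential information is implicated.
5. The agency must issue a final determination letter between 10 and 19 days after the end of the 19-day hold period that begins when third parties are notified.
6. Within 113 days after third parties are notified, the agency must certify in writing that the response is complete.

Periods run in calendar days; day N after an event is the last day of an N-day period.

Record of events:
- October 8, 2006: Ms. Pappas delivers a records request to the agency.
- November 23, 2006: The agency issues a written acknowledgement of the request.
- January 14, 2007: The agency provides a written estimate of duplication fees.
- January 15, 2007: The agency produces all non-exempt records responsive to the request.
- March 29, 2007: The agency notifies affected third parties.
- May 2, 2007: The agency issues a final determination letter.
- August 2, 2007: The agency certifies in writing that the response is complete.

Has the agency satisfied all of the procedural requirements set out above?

No

Step 1 — counting 47 days from October 8, 2006 (when the request is received) gives a deadline of November 24, 2006; done November 23, 2006 — timely.
Step 2 — 14 and 29 days from December 19, 2006 (end of the 26-day objection period, which began when the acknowledgement is issued on November 23, 2006) are January 2, 2007 and January 17, 2007 respectively; done January 14, 2007, which is between those dates.
Step 3 — counting 54 days from November 23, 2006 (when the acknowledgement is issued) gives a deadline of January 16, 2007; done January 15, 2007 — timely.
Step 4 — counting 74 days from January 15, 2007 (when the non-exempt records are produced) gives a deadline of March 30, 2007; March 29, 2007 is within that limit.
Step 5 — 10 and 19 days from April 17, 2007 (end of the 19-day hold period, which began when third parties are notified on March 29, 2007) are April 27, 2007 and May 6, 2007 respectively; May 2, 2007 falls inside that range.
Step 6 — counting 113 days from March 29, 2007 (when third parties are notified) gives a deadline of July 20, 2007; not done until August 2, 2007, 13 days after the deadline.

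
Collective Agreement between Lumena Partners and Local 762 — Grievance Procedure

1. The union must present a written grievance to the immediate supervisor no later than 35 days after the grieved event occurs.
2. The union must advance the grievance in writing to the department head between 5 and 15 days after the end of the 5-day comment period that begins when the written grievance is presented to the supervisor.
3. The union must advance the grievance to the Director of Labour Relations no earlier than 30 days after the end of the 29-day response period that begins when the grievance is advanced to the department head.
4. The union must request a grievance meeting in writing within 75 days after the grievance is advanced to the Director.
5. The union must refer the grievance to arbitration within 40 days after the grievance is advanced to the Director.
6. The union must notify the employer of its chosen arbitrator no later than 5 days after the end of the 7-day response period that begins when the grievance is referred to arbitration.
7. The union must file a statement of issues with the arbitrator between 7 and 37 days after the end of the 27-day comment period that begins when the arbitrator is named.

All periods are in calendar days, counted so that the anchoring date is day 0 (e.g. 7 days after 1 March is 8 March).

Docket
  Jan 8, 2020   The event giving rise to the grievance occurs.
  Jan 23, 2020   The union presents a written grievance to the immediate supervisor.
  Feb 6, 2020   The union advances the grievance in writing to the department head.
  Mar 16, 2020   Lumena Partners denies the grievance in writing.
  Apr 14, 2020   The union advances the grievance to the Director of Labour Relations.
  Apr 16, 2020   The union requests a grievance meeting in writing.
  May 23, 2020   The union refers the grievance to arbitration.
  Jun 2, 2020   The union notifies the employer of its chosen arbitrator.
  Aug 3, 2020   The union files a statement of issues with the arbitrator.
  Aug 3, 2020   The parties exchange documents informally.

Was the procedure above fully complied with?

Yes

Step 1: 35 days after Jan 8, 2020 (when the grieved event occurs) is Feb 12, 2020; done Jan 23, 2020 — timely.
Step 2: the window is 5–15 days after Jan 28, 2020 (end of the 5-day comment period, which began when the written grievance is presented to the supervisor on Jan 23, 2020), so Feb 2, 2020 through Feb 12, 2020; done Feb 6, 2020, which is between those dates.
Step 3: the earliest permitted date is 30 days after Mar 6, 2020 (end of the 29-day response period, which began when the grievance is advanced to the department head on Feb 6, 2020), i.e. Apr 5, 2020; done Apr 14, 2020, after the minimum wait.
Step 4: 75 days after Apr 14, 2020 (when the grievance is advanced to the Director) is Jun 28, 2020; Apr 16, 2020 is within that limit.
Step 5: 40 days after Apr 14, 2020 (when the grievance is advanced to the Director) is May 24, 2020; May 23, 2020 is within that limit.
Step 6: 5 days after May 30, 2020 (end of the 7-day response period, which began when the grievance is referred to arbitration on May 23, 2020) is Jun 4, 2020; Jun 2, 2020 is within that limit.
Step 7: the window is 7–37 days after Jun 29, 2020 (end of the 27-day comment period, which began when the arbitrator is named on Jun 2, 2020), so Jul 6, 2020 through Aug 5, 2020; done Aug 3, 2020, which is between those dates.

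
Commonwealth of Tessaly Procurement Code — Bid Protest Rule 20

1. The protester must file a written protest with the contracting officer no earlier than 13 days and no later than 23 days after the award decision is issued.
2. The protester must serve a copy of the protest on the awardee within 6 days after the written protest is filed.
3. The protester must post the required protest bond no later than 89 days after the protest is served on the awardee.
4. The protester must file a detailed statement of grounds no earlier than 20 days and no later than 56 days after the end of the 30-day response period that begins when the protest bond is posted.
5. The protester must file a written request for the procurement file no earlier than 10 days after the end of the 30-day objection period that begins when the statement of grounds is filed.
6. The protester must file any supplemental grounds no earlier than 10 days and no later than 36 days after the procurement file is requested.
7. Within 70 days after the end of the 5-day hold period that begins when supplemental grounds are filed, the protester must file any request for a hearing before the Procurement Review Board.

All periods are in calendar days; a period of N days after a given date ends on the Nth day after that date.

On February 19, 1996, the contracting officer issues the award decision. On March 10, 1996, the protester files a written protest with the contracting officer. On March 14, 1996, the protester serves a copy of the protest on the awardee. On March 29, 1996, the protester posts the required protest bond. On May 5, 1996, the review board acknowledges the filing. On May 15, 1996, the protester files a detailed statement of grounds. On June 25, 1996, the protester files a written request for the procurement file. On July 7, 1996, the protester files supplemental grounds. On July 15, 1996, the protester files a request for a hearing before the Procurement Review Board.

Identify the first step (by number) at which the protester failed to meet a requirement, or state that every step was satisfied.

Step 4

Step 1: the window is 13–23 days after February 19, 1996 (when the award decision is issued), so March 3, 1996 through March 13, 1996; done March 10, 1996 — within the window.
Step 2: 6 days after March 10, 1996 (when the written protest is filed) is March 16, 1996; March 14, 1996 is within that limit.
Step 3: 89 days after March 14, 1996 (when the protest is served on the awardee) is June 11, 1996; done March 29, 1996 — timely.
Step 4: the window is 20–56 days after April 28, 1996 (end of the 30-day response period, which began when the protest bond is posted on March 29, 1996), so May 18, 1996 through June 23, 1996; done May 15, 1996 — 3 days before the window opened.
No need to go further; step 4 was not satisfied.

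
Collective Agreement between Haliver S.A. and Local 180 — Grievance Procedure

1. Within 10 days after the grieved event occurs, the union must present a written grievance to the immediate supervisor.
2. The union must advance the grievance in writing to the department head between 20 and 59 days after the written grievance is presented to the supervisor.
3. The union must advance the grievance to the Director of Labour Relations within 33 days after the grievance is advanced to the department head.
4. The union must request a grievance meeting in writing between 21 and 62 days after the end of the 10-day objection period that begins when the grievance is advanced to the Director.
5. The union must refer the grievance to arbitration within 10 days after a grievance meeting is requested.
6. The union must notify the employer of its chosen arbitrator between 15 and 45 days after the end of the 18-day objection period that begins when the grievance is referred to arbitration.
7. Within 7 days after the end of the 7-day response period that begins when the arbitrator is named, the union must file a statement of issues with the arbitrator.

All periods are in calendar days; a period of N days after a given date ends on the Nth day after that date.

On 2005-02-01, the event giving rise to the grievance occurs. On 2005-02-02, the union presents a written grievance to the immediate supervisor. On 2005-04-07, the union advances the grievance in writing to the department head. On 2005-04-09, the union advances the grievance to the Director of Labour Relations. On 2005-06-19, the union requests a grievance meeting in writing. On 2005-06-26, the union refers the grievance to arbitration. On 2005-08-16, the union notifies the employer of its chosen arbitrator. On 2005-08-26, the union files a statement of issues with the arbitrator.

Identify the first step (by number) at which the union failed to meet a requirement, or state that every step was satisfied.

Step 1: 10 days after 2005-02-01 (when the grieved event occurs) is 2005-02-11; 2005-02-02 is within that limit.
Step 2: the window is 20–59 days after 2005-02-02 (when the written grievance is presented to the supervisor), so 2005-02-22 through 2005-04-02; 2005-04-07 is 5 days past the end of the window.
No need to go further; step 2 was not satisfied.

Step 2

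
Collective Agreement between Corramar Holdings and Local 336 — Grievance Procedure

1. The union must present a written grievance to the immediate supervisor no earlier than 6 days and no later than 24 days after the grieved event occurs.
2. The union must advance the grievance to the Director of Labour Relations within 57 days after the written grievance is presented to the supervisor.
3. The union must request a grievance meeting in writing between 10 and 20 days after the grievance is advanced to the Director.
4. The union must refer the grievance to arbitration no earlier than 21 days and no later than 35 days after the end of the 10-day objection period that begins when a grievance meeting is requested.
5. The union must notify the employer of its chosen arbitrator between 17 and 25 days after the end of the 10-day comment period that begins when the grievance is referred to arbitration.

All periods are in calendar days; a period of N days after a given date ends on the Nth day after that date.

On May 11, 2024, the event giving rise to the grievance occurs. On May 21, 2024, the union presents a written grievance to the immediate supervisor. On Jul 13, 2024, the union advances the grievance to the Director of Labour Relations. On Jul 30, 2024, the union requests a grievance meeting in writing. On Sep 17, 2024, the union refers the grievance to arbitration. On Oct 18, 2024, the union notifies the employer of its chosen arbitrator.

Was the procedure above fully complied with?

Step 1: the window is 6–24 days after May 11, 2024 (when the grieved event occurs), so May 17, 2024 through Jun 4, 2024; May 21, 2024 falls inside that range.
Step 2: 57 days after May 21, 2024 (when the written grievance is presented to the supervisor) is Jul 17, 2024; completed Jul 13, 2024, before the deadline.
Step 3: the window is 10–20 days after Jul 13, 2024 (when the grievance is advanced to the Director), so Jul 23, 2024 through Aug 2, 2024; done Jul 30, 2024, which is between those dates.
Step 4: the window is 21–35 days after Aug 9, 2024 (end of the 10-day objection period, which began when a grievance meeting is requested on Jul 30, 2024), so Aug 30, 2024 through Sep 13, 2024; done Sep 17, 2024 — 4 days after the window closed.

No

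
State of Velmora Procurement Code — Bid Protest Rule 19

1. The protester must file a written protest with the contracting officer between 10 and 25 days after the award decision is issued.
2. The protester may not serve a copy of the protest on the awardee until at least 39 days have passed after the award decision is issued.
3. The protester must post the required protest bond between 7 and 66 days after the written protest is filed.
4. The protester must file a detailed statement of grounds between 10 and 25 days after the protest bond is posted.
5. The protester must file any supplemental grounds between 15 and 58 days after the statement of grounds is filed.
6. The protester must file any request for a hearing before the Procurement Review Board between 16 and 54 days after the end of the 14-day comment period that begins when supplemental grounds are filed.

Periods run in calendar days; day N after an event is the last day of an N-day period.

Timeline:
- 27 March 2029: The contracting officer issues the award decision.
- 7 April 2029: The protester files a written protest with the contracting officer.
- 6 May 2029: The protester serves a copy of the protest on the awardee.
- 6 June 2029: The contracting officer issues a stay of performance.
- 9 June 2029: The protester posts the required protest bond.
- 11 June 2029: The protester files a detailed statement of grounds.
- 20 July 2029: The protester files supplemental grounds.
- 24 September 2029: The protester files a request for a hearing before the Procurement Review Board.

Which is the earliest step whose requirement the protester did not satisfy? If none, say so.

Step 4

Step 1: the window is 10–25 days after 27 March 2029 (when the award decision is issued), so 6 April 2029 through 21 April 2029; 7 April 2029 falls inside that range.
Step 2: the earliest permitted date is 39 days after 27 March 2029 (when the award decision is issued), i.e. 5 May 2029; done 6 May 2029 — permitted.
Step 3: the window is 7–66 days after 7 April 2029 (when the written protest is filed), so 14 April 2029 through 12 June 2029; done 9 June 2029, which is between those dates.
Step 4: the window is 10–25 days after 9 June 2029 (when the protest bond is posted), so 19 June 2029 through 4 July 2029; done 11 June 2029 — 8 days before the window opened.
The analysis stops there.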